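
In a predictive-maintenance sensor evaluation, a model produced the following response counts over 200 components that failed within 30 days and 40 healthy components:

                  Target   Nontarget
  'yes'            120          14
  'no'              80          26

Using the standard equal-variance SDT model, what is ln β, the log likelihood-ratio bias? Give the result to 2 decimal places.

H = 120/200 = 0.6000
FA = 14/40 = 0.3500
Φ⁻¹(0.6000) = 0.253, Φ⁻¹(0.3500) = -0.385
ln β = −½·[z(H)² − z(FA)²] = −0.5 × (0.064 − 0.148) = 0.042

ln β = 0.04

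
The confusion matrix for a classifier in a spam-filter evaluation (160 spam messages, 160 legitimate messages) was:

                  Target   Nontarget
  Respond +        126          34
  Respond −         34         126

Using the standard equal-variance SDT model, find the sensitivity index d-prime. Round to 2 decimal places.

H = 126/160 = 0.7875
FA = 34/160 = 0.2125
z(H) = z(0.7875) = 0.798
z(FA) = z(0.2125) = -0.798
d' = z(H) − z(FA) = 0.798 − (-0.798) = 1.596

d-prime = 1.60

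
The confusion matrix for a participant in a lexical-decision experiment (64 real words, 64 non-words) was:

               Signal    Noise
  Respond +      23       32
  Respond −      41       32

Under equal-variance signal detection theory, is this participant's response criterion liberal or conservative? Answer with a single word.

z(H) = -0.360, z(FA) = 0.000
c = −½·(z(H) + z(FA)) = 0.180
c > 0 → conservative criterion (biased toward responding “no”).

conservative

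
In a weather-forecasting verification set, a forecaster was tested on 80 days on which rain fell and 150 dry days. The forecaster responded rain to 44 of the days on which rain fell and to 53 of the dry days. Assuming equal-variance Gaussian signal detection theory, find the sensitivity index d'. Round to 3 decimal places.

d' = 0.502

H = 44/80 = 0.5500
FA = 53/150 = 0.3533
z(0.5500) = 0.1257, z(0.3533) = -0.3764
d' = z(H) − z(FA) = 0.1257 − (-0.3764) = 0.5021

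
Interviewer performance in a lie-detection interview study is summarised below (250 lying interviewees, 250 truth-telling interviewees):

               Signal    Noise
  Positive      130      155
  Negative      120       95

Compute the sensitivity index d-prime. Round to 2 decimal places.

H = 130/250 = 0.5200
FA = 155/250 = 0.6200
Φ⁻¹(H) = Φ⁻¹(0.5200) = 0.0502
Φ⁻¹(FA) = Φ⁻¹(0.6200) = 0.3055
d' = z(H) − z(FA) = 0.0502 − 0.3055 = -0.2553

d-prime = -0.26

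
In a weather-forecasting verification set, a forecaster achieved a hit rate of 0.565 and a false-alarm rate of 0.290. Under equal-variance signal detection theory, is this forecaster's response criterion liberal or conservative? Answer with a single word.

z(H) = 0.164, z(FA) = -0.553
c = −½·(z(H) + z(FA)) = 0.1945
c > 0 → conservative criterion (biased toward responding “no”).

conservative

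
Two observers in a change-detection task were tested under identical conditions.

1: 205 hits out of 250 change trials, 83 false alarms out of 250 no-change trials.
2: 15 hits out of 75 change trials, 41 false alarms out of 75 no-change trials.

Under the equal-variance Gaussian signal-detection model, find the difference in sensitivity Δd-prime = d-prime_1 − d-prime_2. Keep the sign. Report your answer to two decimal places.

Δd-prime = 2.31

1: z(0.8200) = 0.915, z(0.3320) = -0.434, d' = 1.349
2: z(0.2000) = -0.842, z(0.5467) = 0.117, d' = -0.959
Δd' = d'_1 − d'_2 = 1.349 − (-0.959) = 2.308
1 has the higher sensitivity.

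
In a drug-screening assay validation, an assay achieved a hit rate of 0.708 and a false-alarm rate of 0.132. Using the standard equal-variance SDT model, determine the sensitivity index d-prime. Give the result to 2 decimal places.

z(H) = z(0.708) = 0.5476
z(FA) = z(0.132) = -1.1170
d' = z(H) − z(FA) = 0.5476 − (-1.1170) = 1.6646

d-prime = 1.66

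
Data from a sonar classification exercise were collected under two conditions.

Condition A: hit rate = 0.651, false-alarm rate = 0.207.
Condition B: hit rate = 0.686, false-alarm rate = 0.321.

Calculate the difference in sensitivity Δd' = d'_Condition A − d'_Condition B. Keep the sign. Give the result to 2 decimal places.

Δd' = 0.26

Condition A: z(0.651) = 0.388, z(0.207) = -0.817, d' = 1.205
Condition B: z(0.686) = 0.485, z(0.321) = -0.465, d' = 0.950
Δd' = d'_Condition A − d'_Condition B = 1.205 − 0.950 = 0.255
Condition A has the higher sensitivity.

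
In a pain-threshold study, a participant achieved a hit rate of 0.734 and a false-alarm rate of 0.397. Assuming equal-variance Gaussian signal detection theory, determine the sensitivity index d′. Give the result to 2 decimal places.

z(H) = 0.625
z(FA) = -0.261
d' = z(H) − z(FA) = 0.625 − (-0.261) = 0.886

d′ = 0.89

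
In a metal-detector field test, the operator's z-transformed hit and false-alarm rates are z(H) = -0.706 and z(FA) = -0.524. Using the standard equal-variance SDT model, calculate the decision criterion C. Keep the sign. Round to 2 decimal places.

c = −½·[z(H) + z(FA)] = −½·(-0.706 + (-0.524)) = 0.615

C = 0.62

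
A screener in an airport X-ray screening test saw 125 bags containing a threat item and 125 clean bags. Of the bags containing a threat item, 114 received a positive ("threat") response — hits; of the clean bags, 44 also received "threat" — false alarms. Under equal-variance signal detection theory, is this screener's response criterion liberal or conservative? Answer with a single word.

liberal

z(H) = 1.353, z(FA) = -0.380
c = −½·(z(H) + z(FA)) = -0.4865
c < 0 → liberal criterion (biased toward responding “yes”).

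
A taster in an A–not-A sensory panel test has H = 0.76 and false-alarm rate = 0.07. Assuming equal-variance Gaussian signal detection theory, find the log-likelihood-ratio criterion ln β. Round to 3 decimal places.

Φ⁻¹(H) = Φ⁻¹(0.76) = 0.7063
Φ⁻¹(FA) = Φ⁻¹(0.07) = -1.4758
ln β = −½·[z(H)² − z(FA)²] = −0.5 × (0.4989 − 2.1780) = 0.83955

ln β = 0.840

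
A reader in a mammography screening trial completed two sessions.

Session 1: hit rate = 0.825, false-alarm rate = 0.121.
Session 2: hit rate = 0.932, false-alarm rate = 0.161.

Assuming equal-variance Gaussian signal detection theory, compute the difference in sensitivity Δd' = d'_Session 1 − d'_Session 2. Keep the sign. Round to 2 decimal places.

Δd' = -0.38

Session 1: z(0.825) = 0.935, z(0.121) = -1.170, d' = 2.105
Session 2: z(0.932) = 1.491, z(0.161) = -0.990, d' = 2.481
Δd' = d'_Session 1 − d'_Session 2 = 2.105 − 2.481 = -0.376
Session 2 has the higher sensitivity.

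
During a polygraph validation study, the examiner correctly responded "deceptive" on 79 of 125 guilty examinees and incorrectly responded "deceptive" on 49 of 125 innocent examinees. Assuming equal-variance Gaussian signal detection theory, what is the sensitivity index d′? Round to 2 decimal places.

H = 79/125 = 0.6320
FA = 49/125 = 0.3920
Φ⁻¹(H) = 0.337
Φ⁻¹(FA) = -0.274
d' = z(H) − z(FA) = 0.337 − (-0.274) = 0.611

d′ = 0.61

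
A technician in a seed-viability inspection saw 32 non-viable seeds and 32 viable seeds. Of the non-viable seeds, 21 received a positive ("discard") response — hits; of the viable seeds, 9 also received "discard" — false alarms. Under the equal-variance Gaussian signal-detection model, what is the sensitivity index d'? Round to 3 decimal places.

d' = 0.981

H = 21/32 = 0.6562
FA = 9/32 = 0.2812
Φ⁻¹(H) = Φ⁻¹(0.6562) = 0.4021
Φ⁻¹(FA) = Φ⁻¹(0.2812) = -0.5793
d' = z(H) − z(FA) = 0.4021 − (-0.5793) = 0.9814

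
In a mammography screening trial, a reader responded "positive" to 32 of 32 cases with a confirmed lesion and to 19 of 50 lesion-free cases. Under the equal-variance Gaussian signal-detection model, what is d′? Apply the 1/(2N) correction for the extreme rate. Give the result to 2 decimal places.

d′ = 2.46

The hit rate is 32/32 = 1, so apply the 1/(2N) correction: H → 1 − 1/(2·32) = 0.98438.
z(H) = z(0.98438) = 2.154
z(FA) = z(0.38000) = -0.305
d' = 2.154 − (-0.305) = 2.459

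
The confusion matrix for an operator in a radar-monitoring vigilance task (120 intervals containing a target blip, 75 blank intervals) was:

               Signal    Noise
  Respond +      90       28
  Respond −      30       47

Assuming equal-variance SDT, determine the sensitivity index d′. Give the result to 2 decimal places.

H = 90/120 = 0.7500
FA = 28/75 = 0.3733
z(H) = z(0.7500) = 0.6745
z(FA) = z(0.3733) = -0.3231
d' = z(H) − z(FA) = 0.6745 − (-0.3231) = 0.9976

d′ = 1.00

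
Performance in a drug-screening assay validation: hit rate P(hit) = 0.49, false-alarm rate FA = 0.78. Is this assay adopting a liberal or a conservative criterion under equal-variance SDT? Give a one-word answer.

z(H) = -0.025, z(FA) = 0.772
c = −½·(z(H) + z(FA)) = -0.3735
c < 0 → liberal criterion (biased toward responding “yes”).

liberal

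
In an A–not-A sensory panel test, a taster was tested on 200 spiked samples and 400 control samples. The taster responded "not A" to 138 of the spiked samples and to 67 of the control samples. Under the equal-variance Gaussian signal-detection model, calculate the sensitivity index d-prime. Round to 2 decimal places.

d-prime = 1.46

H = 138/200 = 0.6900
FA = 67/400 = 0.1675
z(H) = z(0.6900) = 0.496
z(FA) = z(0.1675) = -0.964
d' = z(H) − z(FA) = 0.496 − (-0.964) = 1.460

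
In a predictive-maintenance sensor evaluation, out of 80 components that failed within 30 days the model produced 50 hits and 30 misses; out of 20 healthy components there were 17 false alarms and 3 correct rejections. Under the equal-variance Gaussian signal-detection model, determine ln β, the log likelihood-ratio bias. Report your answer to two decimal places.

H = 50/80 = 0.6250
FA = 17/20 = 0.8500
z(H) = 0.319
z(FA) = 1.036
ln β = −½·[z(H)² − z(FA)²] = −0.5 × (0.102 − 1.073) = 0.4855

ln β = 0.49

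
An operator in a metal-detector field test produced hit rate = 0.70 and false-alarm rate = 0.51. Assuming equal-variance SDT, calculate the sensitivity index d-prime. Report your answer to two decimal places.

z(H) = 0.5244
z(FA) = 0.0251
d' = z(H) − z(FA) = 0.5244 − 0.0251 = 0.4993

d-prime = 0.50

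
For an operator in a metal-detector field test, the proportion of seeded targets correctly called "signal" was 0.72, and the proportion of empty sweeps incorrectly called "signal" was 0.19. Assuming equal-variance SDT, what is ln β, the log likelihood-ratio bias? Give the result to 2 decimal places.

ln β = 0.22

z(0.72) = 0.583, z(0.19) = -0.878
ln β = −½·[z(H)² − z(FA)²] = −0.5 × (0.340 − 0.771) = 0.2155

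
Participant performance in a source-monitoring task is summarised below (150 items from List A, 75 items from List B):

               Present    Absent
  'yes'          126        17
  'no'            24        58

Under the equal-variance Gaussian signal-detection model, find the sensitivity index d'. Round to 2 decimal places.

d' = 1.74

H = 126/150 = 0.8400
FA = 17/75 = 0.2267
z(H) = z(0.8400) = 0.994
z(FA) = z(0.2267) = -0.750
d' = z(H) − z(FA) = 0.994 − (-0.750) = 1.744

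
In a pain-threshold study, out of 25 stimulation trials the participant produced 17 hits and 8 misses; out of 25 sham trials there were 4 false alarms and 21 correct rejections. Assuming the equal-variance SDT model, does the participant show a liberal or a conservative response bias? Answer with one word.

conservative

z(H) = 0.468, z(FA) = -0.994
c = −½·(z(H) + z(FA)) = 0.263
c > 0 → conservative criterion (biased toward responding “no”).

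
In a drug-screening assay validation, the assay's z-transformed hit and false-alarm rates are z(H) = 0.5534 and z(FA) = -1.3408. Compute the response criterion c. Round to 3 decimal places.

c = −½·[z(H) + z(FA)] = −½·(0.5534 + (-1.3408)) = 0.3937

c = 0.394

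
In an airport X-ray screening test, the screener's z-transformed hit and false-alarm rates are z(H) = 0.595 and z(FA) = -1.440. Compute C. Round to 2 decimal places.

C = 0.42

c = −½·[z(H) + z(FA)] = −½·(0.595 + (-1.440)) = 0.4225
c > 0: the screener has a conservative response bias.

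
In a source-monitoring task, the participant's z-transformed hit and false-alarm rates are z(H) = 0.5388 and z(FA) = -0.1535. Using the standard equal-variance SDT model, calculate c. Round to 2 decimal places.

c = -0.19

c = −½·[z(H) + z(FA)] = −½·(0.5388 + (-0.1535)) = -0.19265
c < 0: the participant has a liberal response bias.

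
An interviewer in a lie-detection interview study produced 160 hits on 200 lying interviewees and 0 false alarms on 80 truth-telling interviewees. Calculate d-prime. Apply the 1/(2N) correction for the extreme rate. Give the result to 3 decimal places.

The false-alarm rate is 0/80 = 0, so apply the 1/(2N) correction: FA → 1/(2·80) = 0.00625.
z(H) = z(0.80000) = 0.8416
z(FA) = z(0.00625) = -2.4977
d' = 0.8416 − (-2.4977) = 3.3393

d-prime = 3.339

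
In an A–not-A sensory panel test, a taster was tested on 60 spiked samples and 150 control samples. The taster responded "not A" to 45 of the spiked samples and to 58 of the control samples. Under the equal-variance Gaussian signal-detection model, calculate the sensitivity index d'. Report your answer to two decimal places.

H = 45/60 = 0.7500
FA = 58/150 = 0.3867
z(H) = z(0.7500) = 0.674
z(FA) = z(0.3867) = -0.288
d' = z(H) − z(FA) = 0.674 − (-0.288) = 0.962

d' = 0.96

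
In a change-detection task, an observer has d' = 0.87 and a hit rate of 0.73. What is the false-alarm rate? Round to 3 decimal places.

false-alarm rate = 0.399

z(hit rate) = z(0.73) = 0.6128
z(FA) = z(H) − d' = 0.6128 − 0.87 = -0.2572
false-alarm rate = Φ(-0.2572) = 0.3985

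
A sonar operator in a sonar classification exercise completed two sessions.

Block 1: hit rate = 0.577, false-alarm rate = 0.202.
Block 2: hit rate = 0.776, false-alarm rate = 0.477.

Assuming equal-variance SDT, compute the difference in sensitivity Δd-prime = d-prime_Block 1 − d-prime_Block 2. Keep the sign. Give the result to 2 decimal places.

Block 1: z(0.577) = 0.194, z(0.202) = -0.834, d' = 1.028
Block 2: z(0.776) = 0.759, z(0.477) = -0.058, d' = 0.817
Δd' = d'_Block 1 − d'_Block 2 = 1.028 − 0.817 = 0.211
Block 1 has the higher sensitivity.

Δd-prime = 0.21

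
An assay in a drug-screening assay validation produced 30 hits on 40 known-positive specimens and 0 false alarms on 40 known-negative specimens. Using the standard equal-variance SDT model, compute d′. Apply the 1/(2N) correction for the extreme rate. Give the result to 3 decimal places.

The false-alarm rate is 0/40 = 0, so apply the 1/(2N) correction: FA → 1/(2·40) = 0.01250.
z(H) = z(0.75000) = 0.6745
z(FA) = z(0.01250) = -2.2414
d' = 0.6745 − (-2.2414) = 2.9159

d′ = 2.916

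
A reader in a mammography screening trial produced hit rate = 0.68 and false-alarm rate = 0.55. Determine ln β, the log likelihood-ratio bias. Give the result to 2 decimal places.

ln β = -0.10

z(0.68) = 0.468, z(0.55) = 0.126
ln β = −½·[z(H)² − z(FA)²] = −0.5 × (0.219 − 0.016) = -0.1015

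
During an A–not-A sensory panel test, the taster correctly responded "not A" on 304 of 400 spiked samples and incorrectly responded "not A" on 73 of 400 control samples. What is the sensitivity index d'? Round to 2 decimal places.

d' = 1.61

H = 304/400 = 0.7600
FA = 73/400 = 0.1825
z(H) = z(0.7600) = 0.706
z(FA) = z(0.1825) = -0.906
d' = z(H) − z(FA) = 0.706 − (-0.906) = 1.612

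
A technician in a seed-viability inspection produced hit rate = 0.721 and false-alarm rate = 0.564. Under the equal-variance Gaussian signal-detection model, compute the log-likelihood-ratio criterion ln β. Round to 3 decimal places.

ln β = -0.159

z(H) = z(0.721) = 0.5858
z(FA) = z(0.564) = 0.1611
ln β = −½·[z(H)² − z(FA)²] = −0.5 × (0.3432 − 0.0260) = -0.1586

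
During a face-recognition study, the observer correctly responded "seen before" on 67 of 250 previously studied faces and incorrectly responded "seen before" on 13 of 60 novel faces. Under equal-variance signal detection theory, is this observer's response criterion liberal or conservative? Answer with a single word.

conservative

z(H) = -0.619, z(FA) = -0.784
c = −½·(z(H) + z(FA)) = 0.7015
c > 0 → conservative criterion (biased toward responding “no”).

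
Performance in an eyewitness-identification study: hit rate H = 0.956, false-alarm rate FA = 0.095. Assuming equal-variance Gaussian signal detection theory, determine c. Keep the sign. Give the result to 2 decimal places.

c = -0.20

Φ⁻¹(H) = 1.706
Φ⁻¹(FA) = -1.311
c = −½·[z(H) + z(FA)] = −0.5 × (1.706 + (-1.311)) = -0.1975
c < 0: the witness has a liberal response bias.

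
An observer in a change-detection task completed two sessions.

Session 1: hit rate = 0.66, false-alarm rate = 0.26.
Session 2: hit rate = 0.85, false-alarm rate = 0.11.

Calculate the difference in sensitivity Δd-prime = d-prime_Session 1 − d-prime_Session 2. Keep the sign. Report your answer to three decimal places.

Δd-prime = -1.207

Session 1: z(0.66) = 0.4125, z(0.26) = -0.6433, d' = 1.0558
Session 2: z(0.85) = 1.0364, z(0.11) = -1.2265, d' = 2.2629
Δd' = d'_Session 1 − d'_Session 2 = 1.0558 − 2.2629 = -1.2071
Session 2 has the higher sensitivity.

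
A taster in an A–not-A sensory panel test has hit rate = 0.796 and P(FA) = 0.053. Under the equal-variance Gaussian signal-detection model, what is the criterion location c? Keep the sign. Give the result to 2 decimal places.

c = 0.39

z(H) = 0.8274
z(FA) = -1.6164
c = −½·[z(H) + z(FA)] = −0.5 × (0.8274 + (-1.6164)) = 0.3945
c > 0: the taster has a conservative response bias.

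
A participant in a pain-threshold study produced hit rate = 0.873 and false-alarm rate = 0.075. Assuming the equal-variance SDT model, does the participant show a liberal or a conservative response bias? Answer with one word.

z(H) = 1.141, z(FA) = -1.440
c = −½·(z(H) + z(FA)) = 0.1495
c > 0 → conservative criterion (biased toward responding “no”).

conservative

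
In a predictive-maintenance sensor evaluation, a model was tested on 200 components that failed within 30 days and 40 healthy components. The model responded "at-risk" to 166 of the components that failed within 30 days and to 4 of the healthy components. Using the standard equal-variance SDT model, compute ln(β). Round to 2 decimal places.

ln β = 0.37

H = 166/200 = 0.8300
FA = 4/40 = 0.1000
z(H) = z(0.8300) = 0.954
z(FA) = z(0.1000) = -1.282
ln β = −½·[z(H)² − z(FA)²] = −0.5 × (0.910 − 1.644) = 0.367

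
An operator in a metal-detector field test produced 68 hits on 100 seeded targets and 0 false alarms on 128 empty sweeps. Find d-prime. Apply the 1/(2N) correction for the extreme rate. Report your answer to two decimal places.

The false-alarm rate is 0/128 = 0, so apply the 1/(2N) correction: FA → 1/(2·128) = 0.00391.
z(H) = z(0.68000) = 0.468
z(FA) = z(0.00391) = -2.660
d' = 0.468 − (-2.660) = 3.128

d-prime = 3.13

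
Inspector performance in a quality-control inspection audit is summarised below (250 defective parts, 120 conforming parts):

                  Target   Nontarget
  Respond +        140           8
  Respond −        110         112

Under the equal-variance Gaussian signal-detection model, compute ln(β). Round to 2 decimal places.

H = 140/250 = 0.5600
FA = 8/120 = 0.0667
Φ⁻¹(0.5600) = 0.151, Φ⁻¹(0.0667) = -1.501
ln β = −½·[z(H)² − z(FA)²] = −0.5 × (0.023 − 2.253) = 1.115

ln β = 1.12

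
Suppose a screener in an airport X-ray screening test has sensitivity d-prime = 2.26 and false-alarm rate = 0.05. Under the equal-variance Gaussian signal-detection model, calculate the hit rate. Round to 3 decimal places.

z(false-alarm rate) = z(0.05) = -1.6449
z(H) = z(FA) + d' = -1.6449 + 2.26 = 0.6151
hit rate = Φ(0.6151) = 0.7308

hit rate = 0.731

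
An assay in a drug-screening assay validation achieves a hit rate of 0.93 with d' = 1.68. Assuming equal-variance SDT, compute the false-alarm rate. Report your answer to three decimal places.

false-alarm rate = 0.419

z(hit rate) = z(0.93) = 1.4758
z(FA) = z(H) − d' = 1.4758 − 1.68 = -0.2042
false-alarm rate = Φ(-0.2042) = 0.4191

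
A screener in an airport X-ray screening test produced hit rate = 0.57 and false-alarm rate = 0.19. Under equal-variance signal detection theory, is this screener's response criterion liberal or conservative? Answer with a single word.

z(H) = 0.176, z(FA) = -0.878
c = −½·(z(H) + z(FA)) = 0.351
c > 0 → conservative criterion (biased toward responding “no”).

conservative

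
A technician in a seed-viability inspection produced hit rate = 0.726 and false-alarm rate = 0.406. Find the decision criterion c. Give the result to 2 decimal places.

c = -0.18

Φ⁻¹(H) = Φ⁻¹(0.726) = 0.601
Φ⁻¹(FA) = Φ⁻¹(0.406) = -0.238
c = −½·[z(H) + z(FA)] = −0.5 × (0.601 + (-0.238)) = -0.1815
c < 0: the technician has a liberal response bias.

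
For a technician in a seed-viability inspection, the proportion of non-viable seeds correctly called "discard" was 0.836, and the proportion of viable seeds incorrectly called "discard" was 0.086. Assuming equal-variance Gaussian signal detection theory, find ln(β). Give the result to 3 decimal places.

Φ⁻¹(H) = 0.9782
Φ⁻¹(FA) = -1.3658
ln β = −½·[z(H)² − z(FA)²] = −0.5 × (0.9569 − 1.8654) = 0.45425

ln β = 0.454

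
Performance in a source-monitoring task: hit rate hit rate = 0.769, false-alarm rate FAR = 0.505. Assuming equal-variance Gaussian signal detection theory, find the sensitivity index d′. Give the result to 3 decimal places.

d′ = 0.723

Φ⁻¹(H) = Φ⁻¹(0.769) = 0.7356
Φ⁻¹(FA) = Φ⁻¹(0.505) = 0.0125
d' = z(H) − z(FA) = 0.7356 − 0.0125 = 0.7231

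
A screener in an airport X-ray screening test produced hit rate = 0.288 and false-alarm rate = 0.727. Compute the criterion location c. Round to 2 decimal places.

z(H) = z(0.288) = -0.559
z(FA) = z(0.727) = 0.604
c = −½·[z(H) + z(FA)] = −0.5 × (-0.559 + 0.604) = -0.0225

c = -0.02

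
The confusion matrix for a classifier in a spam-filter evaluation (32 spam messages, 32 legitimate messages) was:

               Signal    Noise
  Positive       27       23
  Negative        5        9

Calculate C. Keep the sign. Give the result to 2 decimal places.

H = 27/32 = 0.8438
FA = 23/32 = 0.7188
z(H) = z(0.8438) = 1.010
z(FA) = z(0.7188) = 0.579
c = −½·[z(H) + z(FA)] = −0.5 × (1.010 + 0.579) = -0.7945

C = -0.79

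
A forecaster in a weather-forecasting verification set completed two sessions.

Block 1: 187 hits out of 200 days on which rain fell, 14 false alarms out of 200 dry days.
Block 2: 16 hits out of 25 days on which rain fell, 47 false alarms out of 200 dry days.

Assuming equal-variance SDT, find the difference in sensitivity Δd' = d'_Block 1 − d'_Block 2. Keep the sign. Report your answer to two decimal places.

Block 1: z(0.9350) = 1.514, z(0.0700) = -1.476, d' = 2.990
Block 2: z(0.6400) = 0.358, z(0.2350) = -0.722, d' = 1.080
Δd' = d'_Block 1 − d'_Block 2 = 2.990 − 1.080 = 1.910
Block 1 has the higher sensitivity.

Δd' = 1.91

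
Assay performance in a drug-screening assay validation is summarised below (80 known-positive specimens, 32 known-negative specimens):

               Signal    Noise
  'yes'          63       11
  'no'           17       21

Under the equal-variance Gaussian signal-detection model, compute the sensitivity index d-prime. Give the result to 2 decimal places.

H = 63/80 = 0.7875
FA = 11/32 = 0.3438
Φ⁻¹(H) = 0.7978
Φ⁻¹(FA) = -0.4021
d' = z(H) − z(FA) = 0.7978 − (-0.4021) = 1.1999

d-prime = 1.20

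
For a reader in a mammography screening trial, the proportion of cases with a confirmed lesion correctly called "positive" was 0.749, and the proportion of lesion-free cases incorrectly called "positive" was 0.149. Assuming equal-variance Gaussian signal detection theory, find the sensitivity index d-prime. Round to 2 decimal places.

d-prime = 1.71

z(0.749) = 0.6713, z(0.149) = -1.0407
d' = z(H) − z(FA) = 0.6713 − (-1.0407) = 1.7120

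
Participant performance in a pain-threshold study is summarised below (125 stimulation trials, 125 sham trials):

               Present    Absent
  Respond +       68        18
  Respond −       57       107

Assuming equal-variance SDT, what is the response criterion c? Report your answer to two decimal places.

H = 68/125 = 0.5440
FA = 18/125 = 0.1440
z(0.5440) = 0.111, z(0.1440) = -1.063
c = −½·[z(H) + z(FA)] = −0.5 × (0.111 + (-1.063)) = 0.476

c = 0.48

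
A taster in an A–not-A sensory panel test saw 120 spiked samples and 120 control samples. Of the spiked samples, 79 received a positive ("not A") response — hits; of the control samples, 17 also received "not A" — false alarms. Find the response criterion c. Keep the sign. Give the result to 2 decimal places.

H = 79/120 = 0.6583
FA = 17/120 = 0.1417
z(H) = z(0.6583) = 0.408
z(FA) = z(0.1417) = -1.073
c = −½·[z(H) + z(FA)] = −0.5 × (0.408 + (-1.073)) = 0.3325
c > 0: the taster has a conservative response bias.

c = 0.33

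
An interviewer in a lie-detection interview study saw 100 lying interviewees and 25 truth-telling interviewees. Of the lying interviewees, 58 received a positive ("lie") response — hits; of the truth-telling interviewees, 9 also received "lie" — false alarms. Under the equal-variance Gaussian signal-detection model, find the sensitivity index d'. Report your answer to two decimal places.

H = 58/100 = 0.5800
FA = 9/25 = 0.3600
z(H) = 0.2019
z(FA) = -0.3585
d' = z(H) − z(FA) = 0.2019 − (-0.3585) = 0.5604

d' = 0.56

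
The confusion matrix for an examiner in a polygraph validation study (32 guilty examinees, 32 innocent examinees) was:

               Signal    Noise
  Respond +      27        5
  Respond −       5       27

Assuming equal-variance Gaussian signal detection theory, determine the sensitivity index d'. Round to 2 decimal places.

d' = 2.02

H = 27/32 = 0.8438
FA = 5/32 = 0.1562
Φ⁻¹(H) = Φ⁻¹(0.8438) = 1.0102
Φ⁻¹(FA) = Φ⁻¹(0.1562) = -1.0102
d' = z(H) − z(FA) = 1.0102 − (-1.0102) = 2.0204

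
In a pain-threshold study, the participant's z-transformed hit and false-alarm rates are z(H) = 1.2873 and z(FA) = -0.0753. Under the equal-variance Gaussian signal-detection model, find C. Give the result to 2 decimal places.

c = −½·[z(H) + z(FA)] = −½·(1.2873 + (-0.0753)) = -0.6060
c < 0: the participant has a liberal response bias.

C = -0.61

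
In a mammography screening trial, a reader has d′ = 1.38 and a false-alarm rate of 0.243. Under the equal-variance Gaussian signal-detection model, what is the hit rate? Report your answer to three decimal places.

z(false-alarm rate) = z(0.243) = -0.6967
z(H) = z(FA) + d' = -0.6967 + 1.38 = 0.6833
hit rate = Φ(0.6833) = 0.7528

hit rate = 0.753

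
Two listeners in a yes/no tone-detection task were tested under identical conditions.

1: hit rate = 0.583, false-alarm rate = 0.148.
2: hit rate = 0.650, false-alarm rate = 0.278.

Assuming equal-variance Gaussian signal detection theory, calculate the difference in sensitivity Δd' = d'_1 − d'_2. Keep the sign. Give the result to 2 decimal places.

1: z(0.583) = 0.210, z(0.148) = -1.045, d' = 1.255
2: z(0.650) = 0.385, z(0.278) = -0.589, d' = 0.974
Δd' = d'_1 − d'_2 = 1.255 − 0.974 = 0.281
1 has the higher sensitivity.

Δd' = 0.28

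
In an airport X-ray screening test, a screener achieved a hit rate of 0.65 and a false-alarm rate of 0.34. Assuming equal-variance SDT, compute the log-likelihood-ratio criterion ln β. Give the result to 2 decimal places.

z(0.65) = 0.385, z(0.34) = -0.412
ln β = −½·[z(H)² − z(FA)²] = −0.5 × (0.148 − 0.170) = 0.011

ln β = 0.01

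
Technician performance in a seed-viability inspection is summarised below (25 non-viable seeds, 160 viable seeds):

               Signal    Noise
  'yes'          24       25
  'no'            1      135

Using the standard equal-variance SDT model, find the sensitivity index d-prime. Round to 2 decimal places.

d-prime = 2.76

H = 24/25 = 0.9600
FA = 25/160 = 0.1562
z(0.9600) = 1.751, z(0.1562) = -1.010
d' = z(H) − z(FA) = 1.751 − (-1.010) = 2.761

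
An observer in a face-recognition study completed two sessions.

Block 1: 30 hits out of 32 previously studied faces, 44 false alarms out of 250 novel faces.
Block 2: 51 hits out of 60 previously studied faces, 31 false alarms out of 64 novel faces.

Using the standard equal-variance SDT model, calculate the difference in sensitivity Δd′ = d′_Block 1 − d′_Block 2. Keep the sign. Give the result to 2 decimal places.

Δd′ = 1.39

Block 1: z(0.9375) = 1.534, z(0.1760) = -0.931, d' = 2.465
Block 2: z(0.8500) = 1.036, z(0.4844) = -0.039, d' = 1.075
Δd' = d'_Block 1 − d'_Block 2 = 2.465 − 1.075 = 1.390
Block 1 has the higher sensitivity.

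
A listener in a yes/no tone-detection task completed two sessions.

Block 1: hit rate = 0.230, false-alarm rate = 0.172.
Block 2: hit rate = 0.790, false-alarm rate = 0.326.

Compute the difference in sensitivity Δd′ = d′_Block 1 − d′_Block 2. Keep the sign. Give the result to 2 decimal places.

Δd′ = -1.05

Block 1: z(0.230) = -0.739, z(0.172) = -0.946, d' = 0.207
Block 2: z(0.790) = 0.806, z(0.326) = -0.451, d' = 1.257
Δd' = d'_Block 1 − d'_Block 2 = 0.207 − 1.257 = -1.050
Block 2 has the higher sensitivity.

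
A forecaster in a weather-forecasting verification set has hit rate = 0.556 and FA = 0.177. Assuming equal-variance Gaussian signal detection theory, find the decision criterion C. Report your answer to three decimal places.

C = 0.393

z(H) = z(0.556) = 0.1408
z(FA) = z(0.177) = -0.9269
c = −½·[z(H) + z(FA)] = −0.5 × (0.1408 + (-0.9269)) = 0.39305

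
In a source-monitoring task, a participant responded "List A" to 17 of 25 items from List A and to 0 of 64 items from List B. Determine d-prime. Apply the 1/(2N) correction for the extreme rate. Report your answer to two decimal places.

The false-alarm rate is 0/64 = 0, so apply the 1/(2N) correction: FA → 1/(2·64) = 0.00781.
z(H) = z(0.68000) = 0.468
z(FA) = z(0.00781) = -2.418
d' = 0.468 − (-2.418) = 2.886

d-prime = 2.89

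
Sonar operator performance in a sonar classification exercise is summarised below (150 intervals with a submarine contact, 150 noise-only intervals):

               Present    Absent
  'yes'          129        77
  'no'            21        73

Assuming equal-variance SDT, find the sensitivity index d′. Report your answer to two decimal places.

H = 129/150 = 0.8600
FA = 77/150 = 0.5133
z(H) = 1.080
z(FA) = 0.033
d' = z(H) − z(FA) = 1.080 − 0.033 = 1.047

d′ = 1.05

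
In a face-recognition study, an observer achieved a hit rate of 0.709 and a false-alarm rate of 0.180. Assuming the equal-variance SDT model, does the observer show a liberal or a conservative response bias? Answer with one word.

z(H) = 0.550, z(FA) = -0.915
c = −½·(z(H) + z(FA)) = 0.1825
c > 0 → conservative criterion (biased toward responding “no”).

conservative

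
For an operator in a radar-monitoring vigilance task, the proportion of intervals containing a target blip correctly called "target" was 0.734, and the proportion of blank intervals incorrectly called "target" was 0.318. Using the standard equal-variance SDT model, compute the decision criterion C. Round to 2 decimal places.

C = -0.08

z(0.734) = 0.6250, z(0.318) = -0.4733
c = −½·[z(H) + z(FA)] = −0.5 × (0.6250 + (-0.4733)) = -0.07585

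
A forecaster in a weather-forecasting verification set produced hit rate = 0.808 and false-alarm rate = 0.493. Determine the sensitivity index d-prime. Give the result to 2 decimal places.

d-prime = 0.89

z(H) = z(0.808) = 0.871
z(FA) = z(0.493) = -0.018
d' = z(H) − z(FA) = 0.871 − (-0.018) = 0.889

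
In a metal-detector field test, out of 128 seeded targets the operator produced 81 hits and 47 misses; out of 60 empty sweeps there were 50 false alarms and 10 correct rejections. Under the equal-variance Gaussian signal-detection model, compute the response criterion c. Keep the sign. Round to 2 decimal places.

c = -0.65

H = 81/128 = 0.6328
FA = 50/60 = 0.8333
z(H) = z(0.6328) = 0.3393
z(FA) = z(0.8333) = 0.9673
c = −½·[z(H) + z(FA)] = −0.5 × (0.3393 + 0.9673) = -0.6533
c < 0: the operator has a liberal response bias.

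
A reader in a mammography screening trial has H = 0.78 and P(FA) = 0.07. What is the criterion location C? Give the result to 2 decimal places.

Φ⁻¹(H) = Φ⁻¹(0.78) = 0.772
Φ⁻¹(FA) = Φ⁻¹(0.07) = -1.476
c = −½·[z(H) + z(FA)] = −0.5 × (0.772 + (-1.476)) = 0.352

C = 0.35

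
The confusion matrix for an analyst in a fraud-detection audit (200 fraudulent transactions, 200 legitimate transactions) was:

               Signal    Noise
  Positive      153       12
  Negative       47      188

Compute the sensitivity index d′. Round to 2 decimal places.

H = 153/200 = 0.7650
FA = 12/200 = 0.0600
z(H) = 0.722
z(FA) = -1.555
d' = z(H) − z(FA) = 0.722 − (-1.555) = 2.277

d′ = 2.28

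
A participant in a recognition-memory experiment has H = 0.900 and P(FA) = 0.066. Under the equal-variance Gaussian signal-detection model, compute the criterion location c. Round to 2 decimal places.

c = 0.11

z(H) = z(0.900) = 1.2816
z(FA) = z(0.066) = -1.5063
c = −½·[z(H) + z(FA)] = −0.5 × (1.2816 + (-1.5063)) = 0.11235
c > 0: the participant has a conservative response bias.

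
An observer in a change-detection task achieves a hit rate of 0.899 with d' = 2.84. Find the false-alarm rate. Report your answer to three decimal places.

z(hit rate) = z(0.899) = 1.2759
z(FA) = z(H) − d' = 1.2759 − 2.84 = -1.5641
false-alarm rate = Φ(-1.5641) = 0.0589

false-alarm rate = 0.059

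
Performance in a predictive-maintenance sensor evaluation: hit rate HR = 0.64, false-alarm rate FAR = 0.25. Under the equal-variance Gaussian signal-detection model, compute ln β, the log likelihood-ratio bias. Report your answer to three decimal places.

ln β = 0.163

z(H) = z(0.64) = 0.3585
z(FA) = z(0.25) = -0.6745
ln β = −½·[z(H)² − z(FA)²] = −0.5 × (0.1285 − 0.4550) = 0.16325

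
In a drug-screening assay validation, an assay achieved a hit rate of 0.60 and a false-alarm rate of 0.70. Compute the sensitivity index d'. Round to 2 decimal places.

z(H) = z(0.60) = 0.253
z(FA) = z(0.70) = 0.524
d' = z(H) − z(FA) = 0.253 − 0.524 = -0.271

d' = -0.27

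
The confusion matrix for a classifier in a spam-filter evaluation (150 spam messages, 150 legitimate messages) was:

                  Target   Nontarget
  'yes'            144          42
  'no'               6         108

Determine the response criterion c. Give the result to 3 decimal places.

H = 144/150 = 0.9600
FA = 42/150 = 0.2800
Φ⁻¹(H) = Φ⁻¹(0.9600) = 1.7507
Φ⁻¹(FA) = Φ⁻¹(0.2800) = -0.5828
c = −½·[z(H) + z(FA)] = −0.5 × (1.7507 + (-0.5828)) = -0.58395
c < 0: the classifier has a liberal response bias.

c = -0.584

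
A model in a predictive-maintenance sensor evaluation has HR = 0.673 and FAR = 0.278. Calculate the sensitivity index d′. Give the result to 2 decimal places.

Φ⁻¹(H) = Φ⁻¹(0.673) = 0.4482
Φ⁻¹(FA) = Φ⁻¹(0.278) = -0.5888
d' = z(H) − z(FA) = 0.4482 − (-0.5888) = 1.0370

d′ = 1.04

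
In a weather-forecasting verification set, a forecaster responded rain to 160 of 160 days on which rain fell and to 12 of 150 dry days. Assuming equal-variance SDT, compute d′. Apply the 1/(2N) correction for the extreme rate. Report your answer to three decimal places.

d′ = 4.139

The hit rate is 160/160 = 1, so apply the 1/(2N) correction: H → 1 − 1/(2·160) = 0.99687.
z(H) = z(0.99687) = 2.7338
z(FA) = z(0.08000) = -1.4051
d' = 2.7338 − (-1.4051) = 4.1389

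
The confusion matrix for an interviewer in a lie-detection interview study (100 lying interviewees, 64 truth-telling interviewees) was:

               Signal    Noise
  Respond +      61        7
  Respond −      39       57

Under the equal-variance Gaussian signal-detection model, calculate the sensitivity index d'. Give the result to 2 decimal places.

H = 61/100 = 0.6100
FA = 7/64 = 0.1094
z(H) = z(0.6100) = 0.2793
z(FA) = z(0.1094) = -1.2297
d' = z(H) − z(FA) = 0.2793 − (-1.2297) = 1.5090

d' = 1.51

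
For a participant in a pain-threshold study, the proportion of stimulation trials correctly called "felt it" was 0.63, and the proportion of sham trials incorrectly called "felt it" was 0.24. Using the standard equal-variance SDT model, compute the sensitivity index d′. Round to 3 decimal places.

Φ⁻¹(H) = Φ⁻¹(0.63) = 0.3319
Φ⁻¹(FA) = Φ⁻¹(0.24) = -0.7063
d' = z(H) − z(FA) = 0.3319 − (-0.7063) = 1.0382

d′ = 1.038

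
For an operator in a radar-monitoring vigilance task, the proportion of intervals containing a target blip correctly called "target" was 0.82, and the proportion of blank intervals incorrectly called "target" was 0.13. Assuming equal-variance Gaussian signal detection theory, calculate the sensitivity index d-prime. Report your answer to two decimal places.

z(H) = z(0.82) = 0.915
z(FA) = z(0.13) = -1.126
d' = z(H) − z(FA) = 0.915 − (-1.126) = 2.041

d-prime = 2.04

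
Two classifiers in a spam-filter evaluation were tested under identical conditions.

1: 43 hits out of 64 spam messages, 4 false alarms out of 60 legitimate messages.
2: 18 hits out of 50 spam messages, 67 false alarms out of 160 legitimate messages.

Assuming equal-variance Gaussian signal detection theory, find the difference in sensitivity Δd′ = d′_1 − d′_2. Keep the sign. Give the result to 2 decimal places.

Δd′ = 2.10

1: z(0.6719) = 0.445, z(0.0667) = -1.501, d' = 1.946
2: z(0.3600) = -0.358, z(0.4188) = -0.205, d' = -0.153
Δd' = d'_1 − d'_2 = 1.946 − (-0.153) = 2.099
1 has the higher sensitivity.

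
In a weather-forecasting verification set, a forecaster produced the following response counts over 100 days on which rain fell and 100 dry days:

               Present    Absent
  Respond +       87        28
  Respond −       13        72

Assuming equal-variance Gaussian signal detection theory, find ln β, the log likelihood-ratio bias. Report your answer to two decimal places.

ln β = -0.46

H = 87/100 = 0.8700
FA = 28/100 = 0.2800
z(H) = 1.126
z(FA) = -0.583
ln β = −½·[z(H)² − z(FA)²] = −0.5 × (1.268 − 0.340) = -0.464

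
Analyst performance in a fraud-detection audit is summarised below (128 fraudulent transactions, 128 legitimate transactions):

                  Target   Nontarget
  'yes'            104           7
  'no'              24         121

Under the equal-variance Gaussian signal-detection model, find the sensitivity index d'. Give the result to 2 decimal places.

d' = 2.49

H = 104/128 = 0.8125
FA = 7/128 = 0.0547
z(H) = z(0.8125) = 0.8871
z(FA) = z(0.0547) = -1.6009
d' = z(H) − z(FA) = 0.8871 − (-1.6009) = 2.4880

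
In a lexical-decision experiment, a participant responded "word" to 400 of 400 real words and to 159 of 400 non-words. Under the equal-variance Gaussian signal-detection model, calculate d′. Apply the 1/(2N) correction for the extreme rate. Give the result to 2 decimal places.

The hit rate is 400/400 = 1, so apply the 1/(2N) correction: H → 1 − 1/(2·400) = 0.99875.
z(H) = z(0.99875) = 3.023
z(FA) = z(0.39750) = -0.260
d' = 3.023 − (-0.260) = 3.283

d′ = 3.28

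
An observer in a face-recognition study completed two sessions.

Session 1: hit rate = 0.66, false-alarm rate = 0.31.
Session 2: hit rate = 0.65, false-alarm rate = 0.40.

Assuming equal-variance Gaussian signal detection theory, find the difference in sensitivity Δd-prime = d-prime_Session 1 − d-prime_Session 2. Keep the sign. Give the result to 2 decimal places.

Session 1: z(0.66) = 0.412, z(0.31) = -0.496, d' = 0.908
Session 2: z(0.65) = 0.385, z(0.40) = -0.253, d' = 0.638
Δd' = d'_Session 1 − d'_Session 2 = 0.908 − 0.638 = 0.270
Session 1 has the higher sensitivity.

Δd-prime = 0.27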